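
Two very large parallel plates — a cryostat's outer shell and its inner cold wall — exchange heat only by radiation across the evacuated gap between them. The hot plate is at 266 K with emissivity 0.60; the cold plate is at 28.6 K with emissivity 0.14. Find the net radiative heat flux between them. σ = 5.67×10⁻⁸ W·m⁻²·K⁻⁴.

For two infinite grey parallel plates, q = σ(T₁⁴ − T₂⁴)/(1/ε₁ + 1/ε₂ − 1).
T₁⁴ − T₂⁴ = 5.006×10⁹ − 6.691×10⁵ = 5.006×10⁹ K⁴.
1/ε₁ + 1/ε₂ − 1 = 1.667 + 7.143 − 1 = 7.810.
q = 5.67×10⁻⁸ × 5.006×10⁹ / 7.810.

q ≈ 36.3 W/m²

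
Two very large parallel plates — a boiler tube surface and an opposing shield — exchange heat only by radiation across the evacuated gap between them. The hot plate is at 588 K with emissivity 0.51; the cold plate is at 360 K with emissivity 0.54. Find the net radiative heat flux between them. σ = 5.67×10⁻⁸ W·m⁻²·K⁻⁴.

For two infinite grey parallel plates, q = σ(T₁⁴ − T₂⁴)/(1/ε₁ + 1/ε₂ − 1).
T₁⁴ − T₂⁴ = 1.195×10¹¹ − 1.680×10¹⁰ = 1.027×10¹¹ K⁴.
1/ε₁ + 1/ε₂ − 1 = 1.961 + 1.852 − 1 = 2.813.
q = 5.67×10⁻⁸ × 1.027×10¹¹ / 2.813.

q ≈ 2070 W/m²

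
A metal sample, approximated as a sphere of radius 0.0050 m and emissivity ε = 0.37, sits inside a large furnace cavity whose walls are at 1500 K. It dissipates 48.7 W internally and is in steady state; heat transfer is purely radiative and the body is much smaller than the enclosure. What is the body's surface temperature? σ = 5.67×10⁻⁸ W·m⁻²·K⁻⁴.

T ≈ 1880 K

For a small grey body in a large enclosure, net radiated power = εσA(T⁴ − T_w⁴).
Steady state: P = εσA(T⁴ − T_w⁴) with A = 4πr² = 3.142×10⁻⁴ m².
T⁴ = P/(εσA) + T_w⁴ = 48.7/(0.37·5.67×10⁻⁸·3.142×10⁻⁴) + (1500)⁴
    = 7.389×10¹² + 5.062×10¹² = 1.245×10¹³ K⁴.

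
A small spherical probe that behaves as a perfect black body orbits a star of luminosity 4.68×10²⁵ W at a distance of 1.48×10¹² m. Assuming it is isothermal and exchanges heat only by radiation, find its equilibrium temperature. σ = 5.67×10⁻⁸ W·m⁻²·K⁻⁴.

First find the stellar flux at distance d: S = L/(4πd²) = 4.68×10²⁵/(4π·(1.48×10¹²)²) = 1.700 W/m².
For an isothermal sphere, absorbed (1−a)S·πr² = emitted σ·4πr²·T⁴, so T⁴ = (1−a)S/(4σ).
T⁴ = 1.00·1.700/(4·5.67×10⁻⁸) = 7.497×10⁶ K⁴.

T ≈ 52.3 K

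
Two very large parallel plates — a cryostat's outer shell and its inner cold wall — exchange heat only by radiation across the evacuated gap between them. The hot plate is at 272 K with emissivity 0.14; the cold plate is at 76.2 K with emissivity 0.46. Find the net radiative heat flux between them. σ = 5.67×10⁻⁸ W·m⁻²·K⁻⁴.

For two infinite grey parallel plates, q = σ(T₁⁴ − T₂⁴)/(1/ε₁ + 1/ε₂ − 1).
T₁⁴ − T₂⁴ = 5.474×10⁹ − 3.371×10⁷ = 5.440×10⁹ K⁴.
1/ε₁ + 1/ε₂ − 1 = 7.143 + 2.174 − 1 = 8.317.
q = 5.67×10⁻⁸ × 5.440×10⁹ / 8.317.

q ≈ 37.1 W/m²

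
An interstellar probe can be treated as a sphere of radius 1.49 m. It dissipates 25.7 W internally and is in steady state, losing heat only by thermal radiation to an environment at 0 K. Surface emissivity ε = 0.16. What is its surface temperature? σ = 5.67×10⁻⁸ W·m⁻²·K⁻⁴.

Steady state: internal power = radiated power, P = εσA T⁴.
Radiating area A = 4πr² = 27.90 m².
T⁴ = P/(εσA) = 25.7/(0.16·5.67×10⁻⁸·27.90) = 1.015×10⁸ K⁴.
T = (1.015×10⁸)^(1/4).

T ≈ 100 K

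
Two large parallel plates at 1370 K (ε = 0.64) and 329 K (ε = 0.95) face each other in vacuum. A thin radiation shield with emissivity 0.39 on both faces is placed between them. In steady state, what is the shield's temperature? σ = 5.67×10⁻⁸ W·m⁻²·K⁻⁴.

T_s ≈ 1130 K

In steady state the net flux on the hot side equals that on the cold side.
σ(T₁⁴−T_s⁴)/D₁ = σ(T_s⁴−T₂⁴)/D₂, with D₁ = 1/ε₁+1/ε_s−1 = 3.127, D₂ = 1/ε_s+1/ε₂−1 = 2.617.
Solve for T_s⁴: T_s⁴ = (D₂·T₁⁴ + D₁·T₂⁴)/(D₁+D₂) = 1.611×10¹² K⁴.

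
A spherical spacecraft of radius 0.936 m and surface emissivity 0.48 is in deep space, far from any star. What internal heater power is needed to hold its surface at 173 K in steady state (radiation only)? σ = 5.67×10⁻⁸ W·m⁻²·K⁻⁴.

P ≈ 268 W

P = εσ·4πr²·T⁴.
4πr² = 11.01 m²; T⁴ = 8.957×10⁸ K⁴.
P = 0.48·5.67×10⁻⁸·11.01·8.957×10⁸.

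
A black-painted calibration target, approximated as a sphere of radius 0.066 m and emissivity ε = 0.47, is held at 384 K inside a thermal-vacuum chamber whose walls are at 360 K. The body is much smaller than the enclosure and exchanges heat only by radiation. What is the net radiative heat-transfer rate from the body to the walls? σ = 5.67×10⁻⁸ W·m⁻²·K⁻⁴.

For a small grey body in a large enclosure: P_net = εσA(T_body⁴ − T_wall⁴).
A = 4πr² = 0.05474 m²; T_body⁴ − T_wall⁴ = 2.174×10¹⁰ − 1.680×10¹⁰ = 4.947×10⁹ K⁴.
|P_net| = 0.47·5.67×10⁻⁸·0.05474·4.947×10⁹.

P_net ≈ 7.22 W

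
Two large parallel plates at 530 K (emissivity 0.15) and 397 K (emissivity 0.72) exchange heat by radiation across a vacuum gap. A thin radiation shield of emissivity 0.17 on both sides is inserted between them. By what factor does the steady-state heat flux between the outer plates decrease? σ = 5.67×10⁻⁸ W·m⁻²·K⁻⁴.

factor ≈ 2.53

Without shield: q₀ = σΔ(T⁴)/(1/ε₁+1/ε₂−1) with denominator 7.056.
With shield the two gaps are in series; the resistances add: (1/ε₁+1/ε_s−1)+(1/ε_s+1/ε₂−1) = 11.55+6.271 = 17.82.
Heat-flux ratio q₀/q = 17.82/7.056.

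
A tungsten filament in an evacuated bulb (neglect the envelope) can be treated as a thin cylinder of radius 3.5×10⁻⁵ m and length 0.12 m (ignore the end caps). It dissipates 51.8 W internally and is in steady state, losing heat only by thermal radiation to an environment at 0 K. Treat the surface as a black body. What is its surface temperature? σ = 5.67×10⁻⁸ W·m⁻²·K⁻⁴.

Steady state: internal power = radiated power, P = εσA T⁴.
Radiating area A = 2πrL = 2.639×10⁻⁵ m².
T⁴ = P/(εσA) = 51.8/(1.0·5.67×10⁻⁸·2.639×10⁻⁵) = 3.462×10¹³ K⁴.
T = (3.462×10¹³)^(1/4).

T ≈ 2430 K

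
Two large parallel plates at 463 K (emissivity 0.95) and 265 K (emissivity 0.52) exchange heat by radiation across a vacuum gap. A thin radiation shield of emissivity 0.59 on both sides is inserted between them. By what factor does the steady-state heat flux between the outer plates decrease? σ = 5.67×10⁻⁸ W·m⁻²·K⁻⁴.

Without shield: q₀ = σΔ(T⁴)/(1/ε₁+1/ε₂−1) with denominator 1.976.
With shield the two gaps are in series; the resistances add: (1/ε₁+1/ε_s−1)+(1/ε_s+1/ε₂−1) = 1.748+2.618 = 4.366.
Heat-flux ratio q₀/q = 4.366/1.976.

factor ≈ 2.21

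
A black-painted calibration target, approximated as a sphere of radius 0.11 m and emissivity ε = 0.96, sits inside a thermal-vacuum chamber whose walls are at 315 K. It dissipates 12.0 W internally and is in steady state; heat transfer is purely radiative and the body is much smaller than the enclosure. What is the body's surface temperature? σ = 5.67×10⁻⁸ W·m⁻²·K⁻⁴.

For a small grey body in a large enclosure, net radiated power = εσA(T⁴ − T_w⁴).
Steady state: P = εσA(T⁴ − T_w⁴) with A = 4πr² = 0.1521 m².
T⁴ = P/(εσA) + T_w⁴ = 12.0/(0.96·5.67×10⁻⁸·0.1521) + (315)⁴
    = 1.450×10⁹ + 9.846×10⁹ = 1.130×10¹⁰ K⁴.

T ≈ 326 K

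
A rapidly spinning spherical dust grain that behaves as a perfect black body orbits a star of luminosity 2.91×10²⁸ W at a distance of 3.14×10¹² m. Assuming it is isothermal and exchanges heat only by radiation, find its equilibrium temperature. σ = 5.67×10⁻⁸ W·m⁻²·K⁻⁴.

T ≈ 179 K

First find the stellar flux at distance d: S = L/(4πd²) = 2.91×10²⁸/(4π·(3.14×10¹²)²) = 234.9 W/m².
For an isothermal sphere, absorbed (1−a)S·πr² = emitted σ·4πr²·T⁴, so T⁴ = (1−a)S/(4σ).
T⁴ = 1.00·234.9/(4·5.67×10⁻⁸) = 1.036×10⁹ K⁴.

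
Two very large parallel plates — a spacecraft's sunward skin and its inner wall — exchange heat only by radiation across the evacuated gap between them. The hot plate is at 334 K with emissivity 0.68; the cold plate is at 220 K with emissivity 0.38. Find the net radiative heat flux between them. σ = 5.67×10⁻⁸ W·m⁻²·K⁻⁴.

For two infinite grey parallel plates, q = σ(T₁⁴ − T₂⁴)/(1/ε₁ + 1/ε₂ − 1).
T₁⁴ − T₂⁴ = 1.244×10¹⁰ − 2.343×10⁹ = 1.010×10¹⁰ K⁴.
1/ε₁ + 1/ε₂ − 1 = 1.471 + 2.632 − 1 = 3.102.
q = 5.67×10⁻⁸ × 1.010×10¹⁰ / 3.102.

q ≈ 185 W/m²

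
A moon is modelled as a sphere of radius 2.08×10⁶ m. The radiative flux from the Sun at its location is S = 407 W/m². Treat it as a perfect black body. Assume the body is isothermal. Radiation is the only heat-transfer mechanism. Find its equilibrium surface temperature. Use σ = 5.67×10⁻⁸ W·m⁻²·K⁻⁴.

T ≈ 206 K

At equilibrium, absorbed power = emitted power.
Absorbing cross-section = πr² = 1.359×10¹³ m²; emitting surface = 4πr² = 5.437×10¹³ m² (ratio 4).
S·A_cross = εσ·A_surf·T⁴  ⇒  T⁴ = S/(4σ).
T⁴ = 1.00·407/(4·5.67×10⁻⁸) = 1.795×10⁹ K⁴.
T = (1.795×10⁹)^(1/4).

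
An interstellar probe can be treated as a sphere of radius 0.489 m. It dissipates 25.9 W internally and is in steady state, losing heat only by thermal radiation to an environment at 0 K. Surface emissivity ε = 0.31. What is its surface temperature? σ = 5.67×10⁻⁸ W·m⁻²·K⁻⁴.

Steady state: internal power = radiated power, P = εσA T⁴.
Radiating area A = 4πr² = 3.005 m².
T⁴ = P/(εσA) = 25.9/(0.31·5.67×10⁻⁸·3.005) = 4.904×10⁸ K⁴.
T = (4.904×10⁸)^(1/4).

T ≈ 149 K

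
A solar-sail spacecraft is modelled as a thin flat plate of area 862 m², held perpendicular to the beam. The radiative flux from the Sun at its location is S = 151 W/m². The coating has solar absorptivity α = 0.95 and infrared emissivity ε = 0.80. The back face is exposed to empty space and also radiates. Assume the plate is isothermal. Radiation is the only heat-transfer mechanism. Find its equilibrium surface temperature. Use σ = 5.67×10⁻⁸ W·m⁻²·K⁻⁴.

T ≈ 199 K

At equilibrium, absorbed power = emitted power.
Absorbing cross-section = A = 862.0 m²; emitting surface = 2A = 1724 m² (ratio 2).
αS·A_cross = εσ·A_surf·T⁴  ⇒  T⁴ = αS/(ε·2σ).
T⁴ = 0.950·151/(0.80·2·5.67×10⁻⁸) = 1.581×10⁹ K⁴.
T = (1.581×10⁹)^(1/4).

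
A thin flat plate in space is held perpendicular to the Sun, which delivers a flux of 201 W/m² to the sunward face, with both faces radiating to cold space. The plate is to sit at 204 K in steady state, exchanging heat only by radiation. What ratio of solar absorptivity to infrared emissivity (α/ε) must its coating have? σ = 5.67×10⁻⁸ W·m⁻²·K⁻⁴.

α/ε ≈ 0.977

Balance: αS·A = εσ·2A·T⁴ ⇒ α/ε = 2σT⁴/S.
α/ε = 2·5.67×10⁻⁸·(204)⁴/201 = 2·5.67×10⁻⁸·1.732×10⁹/201.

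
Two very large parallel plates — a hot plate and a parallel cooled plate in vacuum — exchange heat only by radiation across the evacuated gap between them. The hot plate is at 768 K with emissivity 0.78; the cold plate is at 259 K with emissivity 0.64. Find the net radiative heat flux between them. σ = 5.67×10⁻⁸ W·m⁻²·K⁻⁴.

For two infinite grey parallel plates, q = σ(T₁⁴ − T₂⁴)/(1/ε₁ + 1/ε₂ − 1).
T₁⁴ − T₂⁴ = 3.479×10¹¹ − 4.500×10⁹ = 3.434×10¹¹ K⁴.
1/ε₁ + 1/ε₂ − 1 = 1.282 + 1.562 − 1 = 1.845.
q = 5.67×10⁻⁸ × 3.434×10¹¹ / 1.845.

q ≈ 10600 W/m²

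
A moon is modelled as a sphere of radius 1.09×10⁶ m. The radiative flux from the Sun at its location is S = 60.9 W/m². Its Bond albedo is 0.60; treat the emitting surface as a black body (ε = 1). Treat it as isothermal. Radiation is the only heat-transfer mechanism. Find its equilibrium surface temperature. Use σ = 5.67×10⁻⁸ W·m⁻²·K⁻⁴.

T ≈ 102 K

At equilibrium, absorbed power = emitted power.
Absorbing cross-section = πr² = 3.733×10¹² m²; emitting surface = 4πr² = 1.493×10¹³ m² (ratio 4).
(1−a)S·A_cross = εσ·A_surf·T⁴  ⇒  T⁴ = (1−a)S/(4σ).
T⁴ = 0.400·60.9/(4·5.67×10⁻⁸) = 1.074×10⁸ K⁴.
T = (1.074×10⁸)^(1/4).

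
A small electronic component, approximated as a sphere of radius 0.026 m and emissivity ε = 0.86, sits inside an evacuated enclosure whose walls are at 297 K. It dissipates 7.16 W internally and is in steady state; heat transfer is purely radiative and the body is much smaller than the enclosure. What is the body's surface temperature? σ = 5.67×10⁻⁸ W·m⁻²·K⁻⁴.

T ≈ 398 K

For a small grey body in a large enclosure, net radiated power = εσA(T⁴ − T_w⁴).
Steady state: P = εσA(T⁴ − T_w⁴) with A = 4πr² = 0.008495 m².
T⁴ = P/(εσA) + T_w⁴ = 7.16/(0.86·5.67×10⁻⁸·0.008495) + (297)⁴
    = 1.729×10¹⁰ + 7.781×10⁹ = 2.507×10¹⁰ K⁴.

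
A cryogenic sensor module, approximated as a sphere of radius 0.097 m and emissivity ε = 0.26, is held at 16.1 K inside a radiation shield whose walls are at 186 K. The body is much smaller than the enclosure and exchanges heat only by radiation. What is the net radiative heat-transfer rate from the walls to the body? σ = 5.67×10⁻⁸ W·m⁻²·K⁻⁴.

P_net ≈ 2.09 W

For a small grey body in a large enclosure: P_net = εσA(T_body⁴ − T_wall⁴).
A = 4πr² = 0.1182 m²; T_body⁴ − T_wall⁴ = 67190 − 1.197×10⁹ = -1.197×10⁹ K⁴.
|P_net| = 0.26·5.67×10⁻⁸·0.1182·1.197×10⁹.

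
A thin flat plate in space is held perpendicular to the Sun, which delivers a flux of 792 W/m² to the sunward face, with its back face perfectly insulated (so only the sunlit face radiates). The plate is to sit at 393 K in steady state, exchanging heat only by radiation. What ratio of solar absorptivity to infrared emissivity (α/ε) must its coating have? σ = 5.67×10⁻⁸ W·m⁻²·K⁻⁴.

Balance: αS·A = εσ·1A·T⁴ ⇒ α/ε = σT⁴/S.
α/ε = 5.67×10⁻⁸·(393)⁴/792 = 5.67×10⁻⁸·2.385×10¹⁰/792.

α/ε ≈ 1.71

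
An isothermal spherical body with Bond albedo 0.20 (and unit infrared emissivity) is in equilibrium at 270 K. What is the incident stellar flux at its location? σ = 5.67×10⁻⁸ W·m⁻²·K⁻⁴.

(1−a)S·πr² = σ·4πr²·T⁴ ⇒ S = 4σT⁴/(1−a).
S = 4·5.67×10⁻⁸·5.314×10⁹/0.800.

S ≈ 1510 W/m²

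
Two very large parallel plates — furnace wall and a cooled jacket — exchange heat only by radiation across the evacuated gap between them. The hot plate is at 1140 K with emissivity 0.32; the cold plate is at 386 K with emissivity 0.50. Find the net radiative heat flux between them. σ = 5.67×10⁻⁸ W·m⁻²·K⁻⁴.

For two infinite grey parallel plates, q = σ(T₁⁴ − T₂⁴)/(1/ε₁ + 1/ε₂ − 1).
T₁⁴ − T₂⁴ = 1.689×10¹² − 2.220×10¹⁰ = 1.667×10¹² K⁴.
1/ε₁ + 1/ε₂ − 1 = 3.125 + 2.000 − 1 = 4.125.
q = 5.67×10⁻⁸ × 1.667×10¹² / 4.125.

q ≈ 22900 W/m²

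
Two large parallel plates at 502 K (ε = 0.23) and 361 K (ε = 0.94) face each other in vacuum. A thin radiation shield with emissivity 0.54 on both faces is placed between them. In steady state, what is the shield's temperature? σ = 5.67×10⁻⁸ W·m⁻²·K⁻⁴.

T_s ≈ 414 K

In steady state the net flux on the hot side equals that on the cold side.
σ(T₁⁴−T_s⁴)/D₁ = σ(T_s⁴−T₂⁴)/D₂, with D₁ = 1/ε₁+1/ε_s−1 = 5.200, D₂ = 1/ε_s+1/ε₂−1 = 1.916.
Solve for T_s⁴: T_s⁴ = (D₂·T₁⁴ + D₁·T₂⁴)/(D₁+D₂) = 2.951×10¹⁰ K⁴.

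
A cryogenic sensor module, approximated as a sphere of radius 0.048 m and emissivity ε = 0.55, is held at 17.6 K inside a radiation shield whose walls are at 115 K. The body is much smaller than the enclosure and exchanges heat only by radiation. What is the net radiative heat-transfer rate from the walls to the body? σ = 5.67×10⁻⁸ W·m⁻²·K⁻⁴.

P_net ≈ 0.158 W

For a small grey body in a large enclosure: P_net = εσA(T_body⁴ − T_wall⁴).
A = 4πr² = 0.02895 m²; T_body⁴ − T_wall⁴ = 95950 − 1.749×10⁸ = -1.748×10⁸ K⁴.
|P_net| = 0.55·5.67×10⁻⁸·0.02895·1.748×10⁸.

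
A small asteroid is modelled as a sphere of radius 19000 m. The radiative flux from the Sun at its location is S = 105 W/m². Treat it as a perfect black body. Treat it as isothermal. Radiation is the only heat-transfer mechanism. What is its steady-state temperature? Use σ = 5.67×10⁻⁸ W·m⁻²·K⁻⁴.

At equilibrium, absorbed power = emitted power.
Absorbing cross-section = πr² = 1.134×10⁹ m²; emitting surface = 4πr² = 4.536×10⁹ m² (ratio 4).
S·A_cross = εσ·A_surf·T⁴  ⇒  T⁴ = S/(4σ).
T⁴ = 1.00·105/(4·5.67×10⁻⁸) = 4.630×10⁸ K⁴.
T = (4.630×10⁸)^(1/4).

T ≈ 147 K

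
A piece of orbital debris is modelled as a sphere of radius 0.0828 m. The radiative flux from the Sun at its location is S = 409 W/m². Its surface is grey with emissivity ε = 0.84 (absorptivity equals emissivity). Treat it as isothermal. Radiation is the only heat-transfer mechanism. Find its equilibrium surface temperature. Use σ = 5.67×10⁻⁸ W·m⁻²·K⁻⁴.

T ≈ 206 K

At equilibrium, absorbed power = emitted power.
Absorbing cross-section = πr² = 0.02154 m²; emitting surface = 4πr² = 0.08615 m² (ratio 4).
εS·A_cross = εσ·A_surf·T⁴  ⇒  T⁴ = S/(4σ)   (ε cancels).
T⁴ = 409/(4·5.67×10⁻⁸) = 1.803×10⁹ K⁴.
T = (1.803×10⁹)^(1/4).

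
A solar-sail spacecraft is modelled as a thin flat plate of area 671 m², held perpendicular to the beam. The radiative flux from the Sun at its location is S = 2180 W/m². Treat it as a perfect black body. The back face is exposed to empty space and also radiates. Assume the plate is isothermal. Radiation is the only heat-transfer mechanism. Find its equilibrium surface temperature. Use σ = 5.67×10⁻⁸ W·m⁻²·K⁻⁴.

At equilibrium, absorbed power = emitted power.
Absorbing cross-section = A = 671.0 m²; emitting surface = 2A = 1342 m² (ratio 2).
S·A_cross = εσ·A_surf·T⁴  ⇒  T⁴ = S/(2σ).
T⁴ = 1.00·2180/(2·5.67×10⁻⁸) = 1.922×10¹⁰ K⁴.
T = (1.922×10¹⁰)^(1/4).

T ≈ 372 K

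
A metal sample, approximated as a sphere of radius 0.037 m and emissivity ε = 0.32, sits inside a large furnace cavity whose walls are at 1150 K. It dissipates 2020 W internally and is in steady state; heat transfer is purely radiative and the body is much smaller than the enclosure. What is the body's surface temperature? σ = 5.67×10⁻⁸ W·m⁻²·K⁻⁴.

For a small grey body in a large enclosure, net radiated power = εσA(T⁴ − T_w⁴).
Steady state: P = εσA(T⁴ − T_w⁴) with A = 4πr² = 0.01720 m².
T⁴ = P/(εσA) + T_w⁴ = 2020/(0.32·5.67×10⁻⁸·0.01720) + (1150)⁴
    = 6.472×10¹² + 1.749×10¹² = 8.221×10¹² K⁴.

T ≈ 1690 K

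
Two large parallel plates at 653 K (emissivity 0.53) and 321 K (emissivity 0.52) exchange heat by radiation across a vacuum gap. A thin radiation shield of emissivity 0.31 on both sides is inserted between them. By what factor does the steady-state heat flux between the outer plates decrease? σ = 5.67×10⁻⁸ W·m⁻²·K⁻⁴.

factor ≈ 2.94

Without shield: q₀ = σΔ(T⁴)/(1/ε₁+1/ε₂−1) with denominator 2.810.
With shield the two gaps are in series; the resistances add: (1/ε₁+1/ε_s−1)+(1/ε_s+1/ε₂−1) = 4.113+4.149 = 8.261.
Heat-flux ratio q₀/q = 8.261/2.810.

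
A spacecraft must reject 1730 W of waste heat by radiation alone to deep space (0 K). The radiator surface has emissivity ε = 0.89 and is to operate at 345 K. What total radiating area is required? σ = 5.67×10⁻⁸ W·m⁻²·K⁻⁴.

A ≈ 2.42 m²

P = εσA T⁴ ⇒ A = P/(εσT⁴).
T⁴ = 1.417×10¹⁰ K⁴.
A = 1730/(0.89 × 5.67×10⁻⁸ × 1.417×10¹⁰).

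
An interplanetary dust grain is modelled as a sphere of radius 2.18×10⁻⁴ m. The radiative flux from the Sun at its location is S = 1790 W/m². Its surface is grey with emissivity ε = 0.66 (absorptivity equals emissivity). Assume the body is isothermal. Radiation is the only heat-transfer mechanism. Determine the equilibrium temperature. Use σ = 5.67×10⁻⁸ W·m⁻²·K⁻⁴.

At equilibrium, absorbed power = emitted power.
Absorbing cross-section = πr² = 1.493×10⁻⁷ m²; emitting surface = 4πr² = 5.972×10⁻⁷ m² (ratio 4).
εS·A_cross = εσ·A_surf·T⁴  ⇒  T⁴ = S/(4σ)   (ε cancels).
T⁴ = 1790/(4·5.67×10⁻⁸) = 7.892×10⁹ K⁴.
T = (7.892×10⁹)^(1/4).

T ≈ 298 K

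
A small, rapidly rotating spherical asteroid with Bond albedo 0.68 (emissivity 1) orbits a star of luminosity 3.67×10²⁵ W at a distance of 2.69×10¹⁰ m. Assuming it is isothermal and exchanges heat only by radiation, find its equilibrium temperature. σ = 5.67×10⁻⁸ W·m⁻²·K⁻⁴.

T ≈ 275 K

First find the stellar flux at distance d: S = L/(4πd²) = 3.67×10²⁵/(4π·(2.69×10¹⁰)²) = 4036 W/m².
For an isothermal sphere, absorbed (1−a)S·πr² = emitted σ·4πr²·T⁴, so T⁴ = (1−a)S/(4σ).
T⁴ = 0.320·4036/(4·5.67×10⁻⁸) = 5.695×10⁹ K⁴.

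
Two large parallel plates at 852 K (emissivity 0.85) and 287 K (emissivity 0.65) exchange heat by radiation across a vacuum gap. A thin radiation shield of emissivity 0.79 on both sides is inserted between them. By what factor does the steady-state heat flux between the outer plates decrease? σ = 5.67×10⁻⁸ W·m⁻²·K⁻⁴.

Without shield: q₀ = σΔ(T⁴)/(1/ε₁+1/ε₂−1) with denominator 1.715.
With shield the two gaps are in series; the resistances add: (1/ε₁+1/ε_s−1)+(1/ε_s+1/ε₂−1) = 1.442+1.804 = 3.247.
Heat-flux ratio q₀/q = 3.247/1.715.

factor ≈ 1.89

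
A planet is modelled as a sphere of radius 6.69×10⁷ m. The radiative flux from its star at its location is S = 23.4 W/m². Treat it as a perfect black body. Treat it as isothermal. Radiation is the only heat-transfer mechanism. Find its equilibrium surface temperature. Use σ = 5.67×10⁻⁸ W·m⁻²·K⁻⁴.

T ≈ 101 K

At equilibrium, absorbed power = emitted power.
Absorbing cross-section = πr² = 1.406×10¹⁶ m²; emitting surface = 4πr² = 5.624×10¹⁶ m² (ratio 4).
S·A_cross = εσ·A_surf·T⁴  ⇒  T⁴ = S/(4σ).
T⁴ = 1.00·23.4/(4·5.67×10⁻⁸) = 1.032×10⁸ K⁴.
T = (1.032×10⁸)^(1/4).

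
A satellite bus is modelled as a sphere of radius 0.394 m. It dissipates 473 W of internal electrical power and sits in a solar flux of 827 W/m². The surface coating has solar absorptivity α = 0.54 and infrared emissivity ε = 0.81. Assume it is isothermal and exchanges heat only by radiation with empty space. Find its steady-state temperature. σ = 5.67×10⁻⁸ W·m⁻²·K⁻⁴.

At steady state, absorbed solar power + internal power = radiated power.
Absorbed: α·S·A_cross = 0.54·827·0.4877 = 217.8 W (cross-section πr²).
Total input = 217.8 + 473 = 690.8 W.
Radiated: εσ·A_surf·T⁴ with A_surf = 4πr² = 1.951 m².
T⁴ = 690.8/(0.81·5.67×10⁻⁸·1.951) = 7.710×10⁹ K⁴.

T ≈ 296 K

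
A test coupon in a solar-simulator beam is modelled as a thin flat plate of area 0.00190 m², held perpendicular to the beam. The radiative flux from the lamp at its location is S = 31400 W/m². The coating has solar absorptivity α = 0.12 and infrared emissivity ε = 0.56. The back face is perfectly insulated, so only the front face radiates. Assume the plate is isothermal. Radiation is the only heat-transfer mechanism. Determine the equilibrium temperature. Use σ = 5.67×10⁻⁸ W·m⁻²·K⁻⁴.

At equilibrium, absorbed power = emitted power.
Absorbing cross-section = A = 0.001900 m²; emitting surface = A = 0.001900 m² (ratio 1).
αS·A_cross = εσ·A_surf·T⁴  ⇒  T⁴ = αS/(ε·1σ).
T⁴ = 0.120·31400/(0.56·1·5.67×10⁻⁸) = 1.187×10¹¹ K⁴.
T = (1.187×10¹¹)^(1/4).

T ≈ 587 K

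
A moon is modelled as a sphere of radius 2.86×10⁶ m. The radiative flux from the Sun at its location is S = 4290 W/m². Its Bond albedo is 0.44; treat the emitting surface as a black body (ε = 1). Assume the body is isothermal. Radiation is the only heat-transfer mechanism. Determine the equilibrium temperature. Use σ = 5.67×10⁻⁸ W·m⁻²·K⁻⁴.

T ≈ 321 K

At equilibrium, absorbed power = emitted power.
Absorbing cross-section = πr² = 2.570×10¹³ m²; emitting surface = 4πr² = 1.028×10¹⁴ m² (ratio 4).
(1−a)S·A_cross = εσ·A_surf·T⁴  ⇒  T⁴ = (1−a)S/(4σ).
T⁴ = 0.560·4290/(4·5.67×10⁻⁸) = 1.059×10¹⁰ K⁴.
T = (1.059×10¹⁰)^(1/4).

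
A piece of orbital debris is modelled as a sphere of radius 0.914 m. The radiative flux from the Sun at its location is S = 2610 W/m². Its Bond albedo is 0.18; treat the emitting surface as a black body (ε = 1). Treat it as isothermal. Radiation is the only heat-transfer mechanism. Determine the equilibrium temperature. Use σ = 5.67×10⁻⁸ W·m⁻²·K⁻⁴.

At equilibrium, absorbed power = emitted power.
Absorbing cross-section = πr² = 2.624 m²; emitting surface = 4πr² = 10.50 m² (ratio 4).
(1−a)S·A_cross = εσ·A_surf·T⁴  ⇒  T⁴ = (1−a)S/(4σ).
T⁴ = 0.820·2610/(4·5.67×10⁻⁸) = 9.437×10⁹ K⁴.
T = (9.437×10⁹)^(1/4).

T ≈ 312 K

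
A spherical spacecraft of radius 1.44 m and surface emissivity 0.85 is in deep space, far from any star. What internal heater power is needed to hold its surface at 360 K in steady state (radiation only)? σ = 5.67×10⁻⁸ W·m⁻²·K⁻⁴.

P ≈ 21100 W

P = εσ·4πr²·T⁴.
4πr² = 26.06 m²; T⁴ = 1.680×10¹⁰ K⁴.
P = 0.85·5.67×10⁻⁸·26.06·1.680×10¹⁰.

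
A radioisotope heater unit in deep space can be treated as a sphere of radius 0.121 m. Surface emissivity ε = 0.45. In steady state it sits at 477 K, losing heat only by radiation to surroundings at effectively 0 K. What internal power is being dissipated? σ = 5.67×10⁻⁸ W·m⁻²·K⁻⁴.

Steady state: P = εσA T⁴.
A = 4πr² = 0.1840 m²; T⁴ = (477)⁴ = 5.177×10¹⁰ K⁴.
P = 0.45 × 5.67×10⁻⁸ × 0.1840 × 5.177×10¹⁰.

P ≈ 243 W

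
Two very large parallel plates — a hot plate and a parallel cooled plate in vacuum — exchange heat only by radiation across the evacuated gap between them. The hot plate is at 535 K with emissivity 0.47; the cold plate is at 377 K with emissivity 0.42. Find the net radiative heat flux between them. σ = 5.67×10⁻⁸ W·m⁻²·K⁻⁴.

q ≈ 997 W/m²

For two infinite grey parallel plates, q = σ(T₁⁴ − T₂⁴)/(1/ε₁ + 1/ε₂ − 1).
T₁⁴ − T₂⁴ = 8.192×10¹⁰ − 2.020×10¹⁰ = 6.172×10¹⁰ K⁴.
1/ε₁ + 1/ε₂ − 1 = 2.128 + 2.381 − 1 = 3.509.
q = 5.67×10⁻⁸ × 6.172×10¹⁰ / 3.509.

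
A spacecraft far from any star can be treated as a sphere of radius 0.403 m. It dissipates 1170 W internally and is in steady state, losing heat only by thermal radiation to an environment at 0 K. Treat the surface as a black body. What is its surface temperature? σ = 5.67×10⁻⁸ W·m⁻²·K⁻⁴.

Steady state: internal power = radiated power, P = εσA T⁴.
Radiating area A = 4πr² = 2.041 m².
T⁴ = P/(εσA) = 1170/(1.0·5.67×10⁻⁸·2.041) = 1.011×10¹⁰ K⁴.
T = (1.011×10¹⁰)^(1/4).

T ≈ 317 K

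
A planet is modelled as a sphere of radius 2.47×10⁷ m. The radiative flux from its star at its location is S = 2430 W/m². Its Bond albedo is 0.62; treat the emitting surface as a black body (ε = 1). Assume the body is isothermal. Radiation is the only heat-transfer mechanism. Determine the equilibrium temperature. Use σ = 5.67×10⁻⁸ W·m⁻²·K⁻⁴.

T ≈ 253 K

At equilibrium, absorbed power = emitted power.
Absorbing cross-section = πr² = 1.917×10¹⁵ m²; emitting surface = 4πr² = 7.667×10¹⁵ m² (ratio 4).
(1−a)S·A_cross = εσ·A_surf·T⁴  ⇒  T⁴ = (1−a)S/(4σ).
T⁴ = 0.380·2430/(4·5.67×10⁻⁸) = 4.071×10⁹ K⁴.
T = (4.071×10⁹)^(1/4).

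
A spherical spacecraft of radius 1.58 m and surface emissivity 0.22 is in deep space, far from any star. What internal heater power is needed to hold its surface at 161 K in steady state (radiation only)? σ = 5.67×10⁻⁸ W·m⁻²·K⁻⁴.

P ≈ 263 W

P = εσ·4πr²·T⁴.
4πr² = 31.37 m²; T⁴ = 6.719×10⁸ K⁴.
P = 0.22·5.67×10⁻⁸·31.37·6.719×10⁸.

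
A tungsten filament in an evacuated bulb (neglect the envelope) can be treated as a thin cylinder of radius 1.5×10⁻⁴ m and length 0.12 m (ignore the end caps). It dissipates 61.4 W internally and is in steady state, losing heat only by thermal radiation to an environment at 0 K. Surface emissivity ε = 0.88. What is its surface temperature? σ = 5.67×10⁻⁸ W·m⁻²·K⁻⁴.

Steady state: internal power = radiated power, P = εσA T⁴.
Radiating area A = 2πrL = 1.131×10⁻⁴ m².
T⁴ = P/(εσA) = 61.4/(0.88·5.67×10⁻⁸·1.131×10⁻⁴) = 1.088×10¹³ K⁴.
T = (1.088×10¹³)^(1/4).

T ≈ 1820 K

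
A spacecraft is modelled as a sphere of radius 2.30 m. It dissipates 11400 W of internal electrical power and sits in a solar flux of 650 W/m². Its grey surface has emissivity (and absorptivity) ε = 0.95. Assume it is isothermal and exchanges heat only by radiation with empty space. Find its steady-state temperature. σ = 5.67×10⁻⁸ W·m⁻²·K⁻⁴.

T ≈ 279 K

At steady state, absorbed solar power + internal power = radiated power.
Absorbed: α·S·A_cross = 0.95·650·16.62 = 10260 W (cross-section πr²).
Total input = 10260 + 11400 = 21660 W.
Radiated: εσ·A_surf·T⁴ with A_surf = 4πr² = 66.48 m².
T⁴ = 21660/(0.95·5.67×10⁻⁸·66.48) = 6.050×10⁹ K⁴.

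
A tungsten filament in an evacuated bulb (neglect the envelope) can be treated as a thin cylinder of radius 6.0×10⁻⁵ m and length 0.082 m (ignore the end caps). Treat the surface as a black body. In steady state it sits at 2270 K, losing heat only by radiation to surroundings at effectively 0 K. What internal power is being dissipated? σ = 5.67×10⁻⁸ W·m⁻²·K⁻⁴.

P ≈ 46.5 W

Steady state: P = εσA T⁴.
A = 2πrL = 3.091×10⁻⁵ m²; T⁴ = (2270)⁴ = 2.655×10¹³ K⁴.
P = 1.0 × 5.67×10⁻⁸ × 3.091×10⁻⁵ × 2.655×10¹³.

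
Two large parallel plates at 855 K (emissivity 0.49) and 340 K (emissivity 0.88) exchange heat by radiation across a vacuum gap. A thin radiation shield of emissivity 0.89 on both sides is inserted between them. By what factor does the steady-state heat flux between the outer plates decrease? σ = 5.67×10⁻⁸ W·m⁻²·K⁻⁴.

Without shield: q₀ = σΔ(T⁴)/(1/ε₁+1/ε₂−1) with denominator 2.177.
With shield the two gaps are in series; the resistances add: (1/ε₁+1/ε_s−1)+(1/ε_s+1/ε₂−1) = 2.164+1.260 = 3.424.
Heat-flux ratio q₀/q = 3.424/2.177.

factor ≈ 1.57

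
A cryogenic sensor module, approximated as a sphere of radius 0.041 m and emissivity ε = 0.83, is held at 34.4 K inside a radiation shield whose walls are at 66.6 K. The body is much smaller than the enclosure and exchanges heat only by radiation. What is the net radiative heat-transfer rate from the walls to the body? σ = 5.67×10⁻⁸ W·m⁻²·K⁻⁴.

For a small grey body in a large enclosure: P_net = εσA(T_body⁴ − T_wall⁴).
A = 4πr² = 0.02112 m²; T_body⁴ − T_wall⁴ = 1.400×10⁶ − 1.967×10⁷ = -1.827×10⁷ K⁴.
|P_net| = 0.83·5.67×10⁻⁸·0.02112·1.827×10⁷.

P_net ≈ 0.0182 W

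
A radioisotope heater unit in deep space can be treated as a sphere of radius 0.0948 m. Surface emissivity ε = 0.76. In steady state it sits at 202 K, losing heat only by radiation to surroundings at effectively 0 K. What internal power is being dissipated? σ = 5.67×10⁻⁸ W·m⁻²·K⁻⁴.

P ≈ 8.10 W

Steady state: P = εσA T⁴.
A = 4πr² = 0.1129 m²; T⁴ = (202)⁴ = 1.665×10⁹ K⁴.
P = 0.76 × 5.67×10⁻⁸ × 0.1129 × 1.665×10⁹.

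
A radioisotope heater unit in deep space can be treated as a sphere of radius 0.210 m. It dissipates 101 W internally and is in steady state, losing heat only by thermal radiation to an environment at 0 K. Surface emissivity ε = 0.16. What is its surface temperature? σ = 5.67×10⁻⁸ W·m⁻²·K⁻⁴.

Steady state: internal power = radiated power, P = εσA T⁴.
Radiating area A = 4πr² = 0.5542 m².
T⁴ = P/(εσA) = 101/(0.16·5.67×10⁻⁸·0.5542) = 2.009×10¹⁰ K⁴.
T = (2.009×10¹⁰)^(1/4).

T ≈ 376 K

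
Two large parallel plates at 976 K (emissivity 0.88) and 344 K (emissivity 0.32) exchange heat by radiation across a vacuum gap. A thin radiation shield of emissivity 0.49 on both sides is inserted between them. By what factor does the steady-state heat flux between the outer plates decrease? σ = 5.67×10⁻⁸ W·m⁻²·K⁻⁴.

Without shield: q₀ = σΔ(T⁴)/(1/ε₁+1/ε₂−1) with denominator 3.261.
With shield the two gaps are in series; the resistances add: (1/ε₁+1/ε_s−1)+(1/ε_s+1/ε₂−1) = 2.177+4.166 = 6.343.
Heat-flux ratio q₀/q = 6.343/3.261.

factor ≈ 1.94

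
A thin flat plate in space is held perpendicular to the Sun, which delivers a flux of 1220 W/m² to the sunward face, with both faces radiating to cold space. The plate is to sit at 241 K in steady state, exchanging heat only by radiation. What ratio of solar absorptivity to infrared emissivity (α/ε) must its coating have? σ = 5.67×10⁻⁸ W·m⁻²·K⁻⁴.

Balance: αS·A = εσ·2A·T⁴ ⇒ α/ε = 2σT⁴/S.
α/ε = 2·5.67×10⁻⁸·(241)⁴/1220 = 2·5.67×10⁻⁸·3.373×10⁹/1220.

α/ε ≈ 0.314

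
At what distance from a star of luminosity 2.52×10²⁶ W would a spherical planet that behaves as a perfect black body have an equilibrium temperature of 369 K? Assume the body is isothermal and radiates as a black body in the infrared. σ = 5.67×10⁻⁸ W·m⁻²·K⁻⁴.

d ≈ 6.91×10¹⁰ m

For an isothermal black-emitting sphere, (1−a)S·πr² = σ·4πr²·T⁴ ⇒ S = 4σT⁴/(1−a).
S = 4·5.67×10⁻⁸·(369)⁴/1.00 = 4205 W/m².
Flux falls as S = L/(4πd²), so d = √(L/(4πS)) = √(2.52×10²⁶/(4π·4205)).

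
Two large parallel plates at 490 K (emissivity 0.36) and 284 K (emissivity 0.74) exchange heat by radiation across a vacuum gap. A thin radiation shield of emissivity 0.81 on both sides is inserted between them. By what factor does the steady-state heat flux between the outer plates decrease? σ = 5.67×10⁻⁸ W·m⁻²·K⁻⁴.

factor ≈ 1.47

Without shield: q₀ = σΔ(T⁴)/(1/ε₁+1/ε₂−1) with denominator 3.129.
With shield the two gaps are in series; the resistances add: (1/ε₁+1/ε_s−1)+(1/ε_s+1/ε₂−1) = 3.012+1.586 = 4.598.
Heat-flux ratio q₀/q = 4.598/3.129.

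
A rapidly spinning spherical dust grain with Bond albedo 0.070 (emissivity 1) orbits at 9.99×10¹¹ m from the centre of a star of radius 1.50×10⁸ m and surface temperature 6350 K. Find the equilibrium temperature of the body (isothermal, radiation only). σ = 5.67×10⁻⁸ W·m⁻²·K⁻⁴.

The star's surface emits σT_*⁴; at distance d the flux is S = σT_*⁴(R_*/d)².
S = 5.67×10⁻⁸·(6350)⁴·(1.50×10⁸/9.99×10¹¹)² = 2.078 W/m².
For an isothermal sphere T⁴ = (1−a)S/(4σ) = 8.523×10⁶ K⁴.

T ≈ 54.0 K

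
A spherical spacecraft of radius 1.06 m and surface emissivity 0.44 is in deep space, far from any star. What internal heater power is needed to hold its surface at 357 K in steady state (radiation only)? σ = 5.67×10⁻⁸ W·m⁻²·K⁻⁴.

P ≈ 5720 W

P = εσ·4πr²·T⁴.
4πr² = 14.12 m²; T⁴ = 1.624×10¹⁰ K⁴.
P = 0.44·5.67×10⁻⁸·14.12·1.624×10¹⁰.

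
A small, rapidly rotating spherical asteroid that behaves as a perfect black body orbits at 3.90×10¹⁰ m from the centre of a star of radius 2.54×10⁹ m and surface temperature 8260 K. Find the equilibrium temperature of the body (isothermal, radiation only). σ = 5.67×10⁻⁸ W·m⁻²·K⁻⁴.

T ≈ 1490 K

The star's surface emits σT_*⁴; at distance d the flux is S = σT_*⁴(R_*/d)².
S = 5.67×10⁻⁸·(8260)⁴·(2.54×10⁹/3.90×10¹⁰)² = 1.120×10⁶ W/m².
For an isothermal sphere T⁴ = (1−a)S/(4σ) = 4.936×10¹² K⁴.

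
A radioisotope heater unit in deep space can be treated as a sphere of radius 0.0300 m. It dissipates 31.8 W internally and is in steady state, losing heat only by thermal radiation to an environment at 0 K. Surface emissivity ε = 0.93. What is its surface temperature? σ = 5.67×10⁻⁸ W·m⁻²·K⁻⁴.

Steady state: internal power = radiated power, P = εσA T⁴.
Radiating area A = 4πr² = 0.01131 m².
T⁴ = P/(εσA) = 31.8/(0.93·5.67×10⁻⁸·0.01131) = 5.332×10¹⁰ K⁴.
T = (5.332×10¹⁰)^(1/4).

T ≈ 481 K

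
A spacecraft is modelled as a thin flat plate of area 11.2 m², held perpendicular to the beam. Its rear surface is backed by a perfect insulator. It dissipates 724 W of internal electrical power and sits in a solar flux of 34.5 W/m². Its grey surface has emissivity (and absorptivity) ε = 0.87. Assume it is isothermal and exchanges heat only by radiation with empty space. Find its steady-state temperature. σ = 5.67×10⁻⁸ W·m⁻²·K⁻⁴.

T ≈ 209 K

At steady state, absorbed solar power + internal power = radiated power.
Absorbed: α·S·A_cross = 0.87·34.5·11.20 = 336.2 W (cross-section A).
Total input = 336.2 + 724 = 1060 W.
Radiated: εσ·A_surf·T⁴ with A_surf = A = 11.20 m².
T⁴ = 1060/(0.87·5.67×10⁻⁸·11.20) = 1.919×10⁹ K⁴.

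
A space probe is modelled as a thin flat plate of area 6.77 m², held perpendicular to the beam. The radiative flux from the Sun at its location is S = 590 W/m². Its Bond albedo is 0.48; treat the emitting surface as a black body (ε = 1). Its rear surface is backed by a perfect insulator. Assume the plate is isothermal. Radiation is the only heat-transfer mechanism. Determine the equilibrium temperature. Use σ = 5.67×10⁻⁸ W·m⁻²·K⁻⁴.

At equilibrium, absorbed power = emitted power.
Absorbing cross-section = A = 6.770 m²; emitting surface = A = 6.770 m² (ratio 1).
(1−a)S·A_cross = εσ·A_surf·T⁴  ⇒  T⁴ = (1−a)S/(1σ).
T⁴ = 0.520·590/(1·5.67×10⁻⁸) = 5.411×10⁹ K⁴.
T = (5.411×10⁹)^(1/4).

T ≈ 271 K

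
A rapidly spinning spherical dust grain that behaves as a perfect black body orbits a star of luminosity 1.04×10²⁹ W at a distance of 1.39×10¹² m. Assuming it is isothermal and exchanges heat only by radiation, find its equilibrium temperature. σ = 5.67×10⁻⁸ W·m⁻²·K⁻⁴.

T ≈ 371 K

First find the stellar flux at distance d: S = L/(4πd²) = 1.04×10²⁹/(4π·(1.39×10¹²)²) = 4283 W/m².
For an isothermal sphere, absorbed (1−a)S·πr² = emitted σ·4πr²·T⁴, so T⁴ = (1−a)S/(4σ).
T⁴ = 1.00·4283/(4·5.67×10⁻⁸) = 1.889×10¹⁰ K⁴.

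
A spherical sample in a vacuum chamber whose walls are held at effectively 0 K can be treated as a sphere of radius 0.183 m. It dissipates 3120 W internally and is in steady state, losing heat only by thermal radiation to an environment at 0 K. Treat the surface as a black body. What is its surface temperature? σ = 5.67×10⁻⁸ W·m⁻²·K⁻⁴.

Steady state: internal power = radiated power, P = εσA T⁴.
Radiating area A = 4πr² = 0.4208 m².
T⁴ = P/(εσA) = 3120/(1.0·5.67×10⁻⁸·0.4208) = 1.308×10¹¹ K⁴.
T = (1.308×10¹¹)^(1/4).

T ≈ 601 K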